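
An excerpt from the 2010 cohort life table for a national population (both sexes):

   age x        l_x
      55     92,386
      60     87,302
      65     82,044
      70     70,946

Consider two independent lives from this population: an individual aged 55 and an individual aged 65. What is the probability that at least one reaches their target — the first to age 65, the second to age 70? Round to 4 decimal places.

0.9849

p₁ = l_65/l_55 = 82,044/92,386 = 0.888057; p₂ = l_70/l_65 = 70,946/82,044 = 0.864731.
P(at least one) = 1 − (1−p₁)(1−p₂) = 1 − 0.111943 × 0.135269 = 0.984858.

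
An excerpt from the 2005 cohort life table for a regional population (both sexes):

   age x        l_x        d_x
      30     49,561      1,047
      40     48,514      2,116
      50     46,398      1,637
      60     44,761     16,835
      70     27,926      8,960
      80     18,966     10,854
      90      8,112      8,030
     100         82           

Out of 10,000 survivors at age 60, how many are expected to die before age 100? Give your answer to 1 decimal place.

9981.7

The relevant probability is 1 − 82/44,761 = 0.998168.
Expected number = 10,000 × 0.998168 = 9981.7.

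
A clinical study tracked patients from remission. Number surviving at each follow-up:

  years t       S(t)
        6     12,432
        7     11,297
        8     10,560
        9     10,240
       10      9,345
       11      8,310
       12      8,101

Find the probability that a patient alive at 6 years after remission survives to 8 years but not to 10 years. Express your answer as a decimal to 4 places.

0.0977

This is the probability of reaching 8 but not 10, conditional on being alive at 6: (S(8) − S(10)) / S(6).
= (10,560 − 9,345) / 12,432 = 1,215 / 12,432 = 0.097732.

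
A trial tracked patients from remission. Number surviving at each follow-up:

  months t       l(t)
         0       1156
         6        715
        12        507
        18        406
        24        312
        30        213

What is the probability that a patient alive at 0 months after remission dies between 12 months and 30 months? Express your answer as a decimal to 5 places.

This is the probability of reaching 12 but not 30, conditional on being alive at 0: (l(12) − l(30)) / l(0).
= (507 − 213) / 1156 = 294 / 1156 = 0.254325.

0.25433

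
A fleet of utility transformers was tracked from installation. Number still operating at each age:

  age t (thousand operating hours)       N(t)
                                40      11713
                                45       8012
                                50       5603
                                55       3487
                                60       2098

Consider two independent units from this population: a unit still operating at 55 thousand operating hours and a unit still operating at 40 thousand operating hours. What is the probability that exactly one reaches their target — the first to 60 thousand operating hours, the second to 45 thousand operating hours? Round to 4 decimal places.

0.4626

p₁ = N(60)/N(55) = 2098/3487 = 0.601663; p₂ = N(45)/N(40) = 8012/11713 = 0.684026.
P(exactly one) = p₁(1−p₂) + (1−p₁)p₂ = 0.190110 + 0.272473 = 0.462583.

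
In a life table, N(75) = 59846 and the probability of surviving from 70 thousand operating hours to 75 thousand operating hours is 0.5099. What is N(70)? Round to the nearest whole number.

117368

N(70) = N(75) / p = 59846 / 0.5099 = 117368.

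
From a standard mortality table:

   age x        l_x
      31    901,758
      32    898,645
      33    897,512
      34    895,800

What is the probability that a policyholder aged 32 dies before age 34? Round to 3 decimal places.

0.003

P(die before 34 | alive at 32) = 1 − l_34/l_32 = 1 − 895,800/898,645 = (2,845)/898,645 = 0.003166.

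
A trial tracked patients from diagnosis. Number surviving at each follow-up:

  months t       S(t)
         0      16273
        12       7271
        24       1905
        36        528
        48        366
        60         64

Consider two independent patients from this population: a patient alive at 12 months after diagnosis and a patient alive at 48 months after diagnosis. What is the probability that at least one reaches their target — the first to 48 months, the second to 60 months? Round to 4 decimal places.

p₁ = S(48)/S(12) = 366/7271 = 0.050337; p₂ = S(60)/S(48) = 64/366 = 0.174863.
P(at least one) = 1 − (1−p₁)(1−p₂) = 1 − 0.949663 × 0.825137 = 0.216398.

0.2164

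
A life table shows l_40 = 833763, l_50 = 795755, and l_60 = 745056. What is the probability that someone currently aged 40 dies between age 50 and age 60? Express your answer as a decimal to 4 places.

0.0608

We want 10|10q40 = (l_50 − l_60)/l_40.
This is the probability of reaching 50 but not 60, conditional on being alive at 40: (l_50 − l_60) / l_40.
= (795755 − 745056) / 833763 = 50699 / 833763 = 0.060807.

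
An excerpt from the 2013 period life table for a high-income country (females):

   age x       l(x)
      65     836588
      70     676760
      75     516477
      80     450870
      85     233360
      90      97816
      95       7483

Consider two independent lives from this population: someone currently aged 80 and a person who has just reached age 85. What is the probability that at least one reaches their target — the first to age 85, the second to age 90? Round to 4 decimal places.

p₁ = l(85)/l(80) = 233360/450870 = 0.517577; p₂ = l(90)/l(85) = 97816/233360 = 0.419164.
P(at least one) = 1 − (1−p₁)(1−p₂) = 1 − 0.482423 × 0.580836 = 0.719791.

0.7198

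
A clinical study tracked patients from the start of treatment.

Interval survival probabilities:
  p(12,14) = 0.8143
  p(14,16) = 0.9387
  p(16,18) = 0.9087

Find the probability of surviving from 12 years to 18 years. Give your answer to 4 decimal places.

0.6946

P(survive 12→18) = 0.8143 × 0.9387 × 0.9087.
= 0.694595.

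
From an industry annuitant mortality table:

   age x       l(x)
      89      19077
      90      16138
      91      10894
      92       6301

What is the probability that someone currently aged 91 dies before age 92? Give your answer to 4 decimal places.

0.4216

P(die before 92 | alive at 91) = 1 − l(92)/l(91) = 1 − 6301/10894 = (4593)/10894 = 0.421608.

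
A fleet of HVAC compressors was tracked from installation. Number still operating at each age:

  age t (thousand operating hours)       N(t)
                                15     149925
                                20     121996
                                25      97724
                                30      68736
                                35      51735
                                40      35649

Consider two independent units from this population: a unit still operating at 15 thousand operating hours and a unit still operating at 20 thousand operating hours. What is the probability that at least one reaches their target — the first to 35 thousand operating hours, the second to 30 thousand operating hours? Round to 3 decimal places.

p₁ = N(35)/N(15) = 51735/149925 = 0.345073; p₂ = N(30)/N(20) = 68736/121996 = 0.563428.
P(at least one) = 1 − (1−p₁)(1−p₂) = 1 − 0.654927 × 0.436572 = 0.714077.

0.714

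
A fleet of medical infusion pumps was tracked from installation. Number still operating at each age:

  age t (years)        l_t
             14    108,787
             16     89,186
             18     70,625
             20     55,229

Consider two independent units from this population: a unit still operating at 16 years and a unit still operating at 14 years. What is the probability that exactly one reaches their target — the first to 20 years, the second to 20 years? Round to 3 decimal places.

p₁ = l_20/l_16 = 55,229/89,186 = 0.619256; p₂ = l_20/l_14 = 55,229/108,787 = 0.507680.
P(exactly one) = p₁(1−p₂) + (1−p₁)p₂ = 0.304872 + 0.193296 = 0.498168.

0.498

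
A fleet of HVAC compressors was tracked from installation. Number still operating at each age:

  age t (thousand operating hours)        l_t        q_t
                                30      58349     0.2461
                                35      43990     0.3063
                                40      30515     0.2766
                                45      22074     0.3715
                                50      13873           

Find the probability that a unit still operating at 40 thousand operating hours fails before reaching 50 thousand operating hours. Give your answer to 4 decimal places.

0.5454

P(fail before 50 | operational at 40) = 1 − l_50/l_40 = 1 − 13873/30515 = (16642)/30515 = 0.545371.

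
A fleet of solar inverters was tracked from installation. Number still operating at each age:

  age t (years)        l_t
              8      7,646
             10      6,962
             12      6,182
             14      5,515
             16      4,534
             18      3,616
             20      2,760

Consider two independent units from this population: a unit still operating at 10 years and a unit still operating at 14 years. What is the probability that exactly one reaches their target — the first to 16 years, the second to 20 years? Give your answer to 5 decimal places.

p₁ = l_16/l_10 = 4,534/6,962 = 0.651250; p₂ = l_20/l_14 = 2,760/5,515 = 0.500453.
P(exactly one) = p₁(1−p₂) + (1−p₁)p₂ = 0.325330 + 0.174533 = 0.499863.

0.49986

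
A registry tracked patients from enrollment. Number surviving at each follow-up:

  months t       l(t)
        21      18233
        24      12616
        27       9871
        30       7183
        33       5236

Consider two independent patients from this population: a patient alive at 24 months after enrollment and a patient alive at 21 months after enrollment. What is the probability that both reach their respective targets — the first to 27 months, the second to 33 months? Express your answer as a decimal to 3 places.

0.225

p₁ = l(27)/l(24) = 9871/12616 = 0.782419; p₂ = l(33)/l(21) = 5236/18233 = 0.287172.
P(both) = p₁ × p₂ = 0.782419 × 0.287172 = 0.224689.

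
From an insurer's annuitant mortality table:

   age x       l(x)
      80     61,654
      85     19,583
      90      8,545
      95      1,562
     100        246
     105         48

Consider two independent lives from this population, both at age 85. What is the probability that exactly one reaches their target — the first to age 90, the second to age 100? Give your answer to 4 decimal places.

0.4379

p₁ = l(90)/l(85) = 8,545/19,583 = 0.436348; p₂ = l(100)/l(85) = 246/19,583 = 0.012562.
P(exactly one) = p₁(1−p₂) + (1−p₁)p₂ = 0.430867 + 0.007081 = 0.437947.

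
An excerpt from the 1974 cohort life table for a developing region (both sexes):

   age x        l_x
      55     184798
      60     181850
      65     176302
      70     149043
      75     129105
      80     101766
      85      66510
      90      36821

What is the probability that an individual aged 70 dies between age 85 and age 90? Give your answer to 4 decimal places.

This is the probability of reaching 85 but not 90, conditional on being alive at 70: (l_85 − l_90) / l_70.
= (66510 − 36821) / 149043 = 29689 / 149043 = 0.199198.

0.1992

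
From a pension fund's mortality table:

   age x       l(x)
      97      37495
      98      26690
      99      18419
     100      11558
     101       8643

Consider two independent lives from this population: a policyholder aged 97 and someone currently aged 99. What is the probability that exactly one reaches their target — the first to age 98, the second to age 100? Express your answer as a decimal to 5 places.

0.44598

p₁ = l(98)/l(97) = 26690/37495 = 0.711828; p₂ = l(100)/l(99) = 11558/18419 = 0.627504.
P(exactly one) = p₁(1−p₂) + (1−p₁)p₂ = 0.265153 + 0.180829 = 0.445982.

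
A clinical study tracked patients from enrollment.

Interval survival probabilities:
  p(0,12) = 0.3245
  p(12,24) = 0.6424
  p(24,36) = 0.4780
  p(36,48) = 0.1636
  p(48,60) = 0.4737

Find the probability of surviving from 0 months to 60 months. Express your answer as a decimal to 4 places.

0.0077

Survival from 0 to 60 is the product of surviving each interval: 0.3245 × 0.6424 × 0.4780 × 0.1636 × 0.4737.
= 0.007722.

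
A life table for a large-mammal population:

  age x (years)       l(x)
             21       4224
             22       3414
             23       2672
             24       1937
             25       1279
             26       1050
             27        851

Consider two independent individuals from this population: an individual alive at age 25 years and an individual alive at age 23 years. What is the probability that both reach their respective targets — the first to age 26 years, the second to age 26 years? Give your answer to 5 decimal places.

0.32261

p₁ = l(26)/l(25) = 1050/1279 = 0.820954; p₂ = l(26)/l(23) = 1050/2672 = 0.392964.
P(both) = p₁ × p₂ = 0.820954 × 0.392964 = 0.322605.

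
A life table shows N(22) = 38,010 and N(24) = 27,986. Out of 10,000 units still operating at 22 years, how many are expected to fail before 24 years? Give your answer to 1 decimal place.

2637.2

The relevant probability is 1 − 27,986/38,010 = 0.263720.
Expected number = 10,000 × 0.263720 = 2637.2.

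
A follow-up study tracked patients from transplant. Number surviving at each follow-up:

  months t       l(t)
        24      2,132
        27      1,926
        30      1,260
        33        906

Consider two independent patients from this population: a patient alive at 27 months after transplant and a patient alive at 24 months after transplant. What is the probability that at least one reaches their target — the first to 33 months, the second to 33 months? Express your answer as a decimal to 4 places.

0.6955

p₁ = l(33)/l(27) = 906/1,926 = 0.470405; p₂ = l(33)/l(24) = 906/2,132 = 0.424953.
P(at least one) = 1 − (1−p₁)(1−p₂) = 1 − 0.529595 × 0.575047 = 0.695458.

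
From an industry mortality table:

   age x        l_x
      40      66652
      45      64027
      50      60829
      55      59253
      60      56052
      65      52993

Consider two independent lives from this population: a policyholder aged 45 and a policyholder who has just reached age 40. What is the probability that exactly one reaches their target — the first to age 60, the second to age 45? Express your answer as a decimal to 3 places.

p₁ = l_60/l_45 = 56052/64027 = 0.875443; p₂ = l_45/l_40 = 64027/66652 = 0.960616.
P(exactly one) = p₁(1−p₂) + (1−p₁)p₂ = 0.034478 + 0.119651 = 0.154130.

0.154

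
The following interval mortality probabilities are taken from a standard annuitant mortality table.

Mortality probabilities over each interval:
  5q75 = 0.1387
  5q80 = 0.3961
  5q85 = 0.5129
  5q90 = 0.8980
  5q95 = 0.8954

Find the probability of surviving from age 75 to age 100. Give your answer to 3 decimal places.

0.003

The overall survival probability is (1 − 0.1387) × (1 − 0.3961) × (1 − 0.5129) × (1 − 0.8980) × (1 − 0.8954).
= 0.8613 × 0.6039 × 0.4871 × 0.1020 × 0.1046 = 0.002703.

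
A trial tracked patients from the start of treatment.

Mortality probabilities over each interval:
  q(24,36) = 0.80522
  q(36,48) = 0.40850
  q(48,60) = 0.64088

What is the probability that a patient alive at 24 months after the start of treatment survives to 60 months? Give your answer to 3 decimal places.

0.041

Chaining the interval survival probabilities: (1 − 0.80522) × (1 − 0.40850) × (1 − 0.64088).
= 0.19478 × 0.59150 × 0.35912 = 0.041375.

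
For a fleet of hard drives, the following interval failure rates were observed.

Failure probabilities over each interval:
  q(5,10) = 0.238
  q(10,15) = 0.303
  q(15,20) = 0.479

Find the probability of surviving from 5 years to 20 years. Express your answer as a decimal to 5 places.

P(survive 5→20) = (1 − 0.238) × (1 − 0.303) × (1 − 0.479).
= 0.762 × 0.697 × 0.521 = 0.276710.

0.27671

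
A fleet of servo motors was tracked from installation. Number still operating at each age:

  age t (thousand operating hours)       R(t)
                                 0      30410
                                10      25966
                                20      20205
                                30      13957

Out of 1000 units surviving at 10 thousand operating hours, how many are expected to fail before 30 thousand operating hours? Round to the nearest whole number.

The relevant probability is 1 − 13957/25966 = 0.462489.
Expected number = 1000 × 0.462489 = 462.

462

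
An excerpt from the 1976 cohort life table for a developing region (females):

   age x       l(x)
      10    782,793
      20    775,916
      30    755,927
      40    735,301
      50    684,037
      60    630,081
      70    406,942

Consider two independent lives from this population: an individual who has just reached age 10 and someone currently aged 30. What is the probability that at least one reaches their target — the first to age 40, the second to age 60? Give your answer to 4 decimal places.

0.9899

p₁ = l(40)/l(10) = 735,301/782,793 = 0.939330; p₂ = l(60)/l(30) = 630,081/755,927 = 0.833521.
P(at least one) = 1 − (1−p₁)(1−p₂) = 1 − 0.060670 × 0.166479 = 0.989900.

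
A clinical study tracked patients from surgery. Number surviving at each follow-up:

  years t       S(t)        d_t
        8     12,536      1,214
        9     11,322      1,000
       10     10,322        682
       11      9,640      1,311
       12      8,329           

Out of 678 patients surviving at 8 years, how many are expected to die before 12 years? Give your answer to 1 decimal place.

The relevant probability is 1 − 8,329/12,536 = 0.335593.
Expected number = 678 × 0.335593 = 227.5.

227.5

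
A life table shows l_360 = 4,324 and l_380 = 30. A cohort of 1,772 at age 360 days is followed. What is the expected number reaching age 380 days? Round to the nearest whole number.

12

The relevant probability is 30/4,324 = 0.006938.
Expected number = 1,772 × 0.006938 = 12.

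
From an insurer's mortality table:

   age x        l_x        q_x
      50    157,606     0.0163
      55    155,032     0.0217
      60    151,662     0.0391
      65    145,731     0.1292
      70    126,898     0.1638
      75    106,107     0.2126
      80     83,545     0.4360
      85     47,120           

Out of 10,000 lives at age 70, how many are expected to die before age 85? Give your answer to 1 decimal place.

6286.8

The relevant probability is 1 − 47,120/126,898 = 0.628678.
Expected number = 10,000 × 0.628678 = 6286.8.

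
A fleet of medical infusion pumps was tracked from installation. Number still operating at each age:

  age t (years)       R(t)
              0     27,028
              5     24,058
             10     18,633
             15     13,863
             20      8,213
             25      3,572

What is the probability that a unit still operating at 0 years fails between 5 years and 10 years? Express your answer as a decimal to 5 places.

0.20072

This is the probability of reaching 5 but not 10, conditional on being operational at 0: (R(5) − R(10)) / R(0).
= (24,058 − 18,633) / 27,028 = 5,425 / 27,028 = 0.200718.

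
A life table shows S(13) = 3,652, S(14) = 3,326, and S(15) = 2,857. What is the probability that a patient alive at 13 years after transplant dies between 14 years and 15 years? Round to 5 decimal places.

This is the probability of reaching 14 but not 15, conditional on being alive at 13: (S(14) − S(15)) / S(13).
= (3,326 − 2,857) / 3,652 = 469 / 3,652 = 0.128423.

0.12842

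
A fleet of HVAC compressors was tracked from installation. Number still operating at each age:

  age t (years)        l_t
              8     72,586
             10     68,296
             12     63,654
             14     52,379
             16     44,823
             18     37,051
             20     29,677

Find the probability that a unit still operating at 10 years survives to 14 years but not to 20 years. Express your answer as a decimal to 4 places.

0.3324

This is the probability of reaching 14 but not 20, conditional on being operational at 10: (l_14 − l_20) / l_10.
= (52,379 − 29,677) / 68,296 = 22,702 / 68,296 = 0.332406.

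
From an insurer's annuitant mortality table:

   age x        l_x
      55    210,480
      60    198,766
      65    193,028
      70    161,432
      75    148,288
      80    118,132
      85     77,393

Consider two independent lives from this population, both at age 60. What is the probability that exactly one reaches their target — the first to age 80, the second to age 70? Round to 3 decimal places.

p₁ = l_80/l_60 = 118,132/198,766 = 0.594327; p₂ = l_70/l_60 = 161,432/198,766 = 0.812171.
P(exactly one) = p₁(1−p₂) + (1−p₁)p₂ = 0.111632 + 0.329476 = 0.441108.

0.441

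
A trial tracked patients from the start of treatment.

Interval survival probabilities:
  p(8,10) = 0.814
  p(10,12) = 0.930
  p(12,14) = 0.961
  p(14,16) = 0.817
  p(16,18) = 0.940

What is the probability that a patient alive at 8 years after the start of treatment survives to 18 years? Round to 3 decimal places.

The overall survival probability is 0.814 × 0.930 × 0.961 × 0.817 × 0.940.
= 0.558703.

0.559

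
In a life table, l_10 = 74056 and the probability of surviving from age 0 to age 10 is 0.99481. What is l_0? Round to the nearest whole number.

l_0 = l_10 / p = 74056 / 0.99481 = 74442.

74442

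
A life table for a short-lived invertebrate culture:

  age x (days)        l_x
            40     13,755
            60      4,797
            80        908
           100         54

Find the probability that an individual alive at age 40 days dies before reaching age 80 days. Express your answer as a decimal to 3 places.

0.934

P(die before 80 | alive at 40) = 1 − l_80/l_40 = 1 − 908/13,755 = (12,847)/13,755 = 0.933988.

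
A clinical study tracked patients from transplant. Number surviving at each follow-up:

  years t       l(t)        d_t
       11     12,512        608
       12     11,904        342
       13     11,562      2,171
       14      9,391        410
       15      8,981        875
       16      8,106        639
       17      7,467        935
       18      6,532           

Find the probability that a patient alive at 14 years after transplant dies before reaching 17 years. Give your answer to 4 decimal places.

0.2049

P(die before 17 | alive at 14) = 1 − l(17)/l(14) = 1 − 7,467/9,391 = (1,924)/9,391 = 0.204877.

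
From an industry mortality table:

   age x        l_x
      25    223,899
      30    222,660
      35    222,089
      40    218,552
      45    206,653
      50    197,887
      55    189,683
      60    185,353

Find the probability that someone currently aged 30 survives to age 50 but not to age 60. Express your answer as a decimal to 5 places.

This is the probability of reaching 50 but not 60, conditional on being alive at 30: (l_50 − l_60) / l_30.
= (197,887 − 185,353) / 222,660 = 12,534 / 222,660 = 0.056292.

0.05629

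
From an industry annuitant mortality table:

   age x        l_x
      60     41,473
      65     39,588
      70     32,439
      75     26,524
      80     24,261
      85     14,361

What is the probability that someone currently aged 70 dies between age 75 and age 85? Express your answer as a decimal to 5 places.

0.37495

We want 5|10q70 = (l_75 − l_85)/l_70.
This is the probability of reaching 75 but not 85, conditional on being alive at 70: (l_75 − l_85) / l_70.
= (26,524 − 14,361) / 32,439 = 12,163 / 32,439 = 0.374950.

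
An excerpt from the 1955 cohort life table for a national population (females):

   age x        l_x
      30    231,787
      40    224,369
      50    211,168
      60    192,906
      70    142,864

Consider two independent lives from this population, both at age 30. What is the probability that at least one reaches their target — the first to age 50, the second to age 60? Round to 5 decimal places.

0.98508

p₁ = l_50/l_30 = 211,168/231,787 = 0.911043; p₂ = l_60/l_30 = 192,906/231,787 = 0.832255.
P(at least one) = 1 − (1−p₁)(1−p₂) = 1 − 0.088957 × 0.167745 = 0.985078.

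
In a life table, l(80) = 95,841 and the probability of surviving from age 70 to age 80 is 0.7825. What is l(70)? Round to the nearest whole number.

l(70) = l(80) / p = 95,841 / 0.7825 = 122481.

122481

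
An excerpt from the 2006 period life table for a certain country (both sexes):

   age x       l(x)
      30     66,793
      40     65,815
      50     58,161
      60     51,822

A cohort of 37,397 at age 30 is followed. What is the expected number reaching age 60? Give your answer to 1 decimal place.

The relevant probability is 51,822/66,793 = 0.775860.
Expected number = 37,397 × 0.775860 = 29014.8.

29014.8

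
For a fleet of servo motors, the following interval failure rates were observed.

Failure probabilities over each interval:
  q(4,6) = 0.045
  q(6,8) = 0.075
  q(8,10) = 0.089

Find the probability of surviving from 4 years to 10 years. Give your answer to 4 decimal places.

0.8048

The overall survival probability is (1 − 0.045) × (1 − 0.075) × (1 − 0.089).
= 0.955 × 0.925 × 0.911 = 0.804755.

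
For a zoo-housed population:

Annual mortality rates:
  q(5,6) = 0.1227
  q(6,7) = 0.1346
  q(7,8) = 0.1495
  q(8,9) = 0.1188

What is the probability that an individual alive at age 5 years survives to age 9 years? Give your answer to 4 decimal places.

P(survive 5→9) = (1 − 0.1227) × (1 − 0.1346) × (1 − 0.1495) × (1 − 0.1188).
= 0.8773 × 0.8654 × 0.8505 × 0.8812 = 0.569002.

0.5690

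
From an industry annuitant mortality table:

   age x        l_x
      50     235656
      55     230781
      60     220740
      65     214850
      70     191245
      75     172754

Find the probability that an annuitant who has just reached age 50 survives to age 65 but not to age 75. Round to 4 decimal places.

0.1786

We want 15|10q50 = (l_65 − l_75)/l_50.
This is the probability of reaching 65 but not 75, conditional on being alive at 50: (l_65 − l_75) / l_50.
= (214850 − 172754) / 235656 = 42096 / 235656 = 0.178633.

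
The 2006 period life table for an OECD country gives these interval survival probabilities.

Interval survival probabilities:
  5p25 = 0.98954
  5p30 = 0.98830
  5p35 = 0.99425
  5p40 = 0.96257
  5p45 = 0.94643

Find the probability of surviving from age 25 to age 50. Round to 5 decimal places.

Chaining the interval survival probabilities: 0.98954 × 0.98830 × 0.99425 × 0.96257 × 0.94643.
= 0.885806.

0.88581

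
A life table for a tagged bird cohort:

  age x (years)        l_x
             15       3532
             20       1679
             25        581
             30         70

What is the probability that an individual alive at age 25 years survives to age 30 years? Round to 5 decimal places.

The conditional survival probability is l_30/l_25 = 70/581 = 0.120482.

0.12048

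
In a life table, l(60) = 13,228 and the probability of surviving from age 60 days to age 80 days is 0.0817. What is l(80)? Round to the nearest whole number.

l(80) = l(60) × p = 13,228 × 0.0817 = 1081.

1081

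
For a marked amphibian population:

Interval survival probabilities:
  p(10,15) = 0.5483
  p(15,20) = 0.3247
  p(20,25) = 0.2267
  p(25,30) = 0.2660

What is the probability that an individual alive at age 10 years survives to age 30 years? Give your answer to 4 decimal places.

The overall survival probability is 0.5483 × 0.3247 × 0.2267 × 0.2660.
= 0.010736.

0.0107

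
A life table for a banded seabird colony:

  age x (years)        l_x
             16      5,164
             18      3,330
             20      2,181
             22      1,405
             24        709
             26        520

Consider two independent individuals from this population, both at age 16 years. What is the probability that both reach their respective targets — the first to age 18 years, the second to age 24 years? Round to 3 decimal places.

0.089

p₁ = l_18/l_16 = 3,330/5,164 = 0.644849; p₂ = l_24/l_16 = 709/5,164 = 0.137297.
P(both) = p₁ × p₂ = 0.644849 × 0.137297 = 0.088536.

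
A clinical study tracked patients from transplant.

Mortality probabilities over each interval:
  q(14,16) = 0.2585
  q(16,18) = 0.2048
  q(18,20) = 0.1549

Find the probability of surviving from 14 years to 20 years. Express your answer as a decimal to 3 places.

0.498

Chaining the interval survival probabilities: (1 − 0.2585) × (1 − 0.2048) × (1 − 0.1549).
= 0.7415 × 0.7952 × 0.8451 = 0.498305.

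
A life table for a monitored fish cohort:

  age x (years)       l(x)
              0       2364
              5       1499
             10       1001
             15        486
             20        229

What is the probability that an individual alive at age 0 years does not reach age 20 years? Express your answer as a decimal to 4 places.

P(die before 20 | alive at 0) = 1 − l(20)/l(0) = 1 − 229/2364 = (2135)/2364 = 0.903130.

0.9031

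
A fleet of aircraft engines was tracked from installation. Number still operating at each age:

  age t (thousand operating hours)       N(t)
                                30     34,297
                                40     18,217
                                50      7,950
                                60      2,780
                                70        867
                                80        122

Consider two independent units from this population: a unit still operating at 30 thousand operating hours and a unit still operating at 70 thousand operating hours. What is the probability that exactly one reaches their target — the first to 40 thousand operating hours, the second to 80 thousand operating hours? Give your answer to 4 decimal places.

0.5224

p₁ = N(40)/N(30) = 18,217/34,297 = 0.531154; p₂ = N(80)/N(70) = 122/867 = 0.140715.
P(exactly one) = p₁(1−p₂) + (1−p₁)p₂ = 0.456413 + 0.065974 = 0.522386.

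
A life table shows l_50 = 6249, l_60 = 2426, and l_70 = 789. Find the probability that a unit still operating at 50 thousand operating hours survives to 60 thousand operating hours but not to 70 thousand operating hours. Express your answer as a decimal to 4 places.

0.2620

This is the probability of reaching 60 but not 70, conditional on being operational at 50: (l_60 − l_70) / l_50.
= (2426 − 789) / 6249 = 1637 / 6249 = 0.261962.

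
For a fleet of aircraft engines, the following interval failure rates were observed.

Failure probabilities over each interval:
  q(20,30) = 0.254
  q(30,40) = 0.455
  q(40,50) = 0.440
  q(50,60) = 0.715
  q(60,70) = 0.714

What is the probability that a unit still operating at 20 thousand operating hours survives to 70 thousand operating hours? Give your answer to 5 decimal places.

0.01856

The overall survival probability is (1 − 0.254) × (1 − 0.455) × (1 − 0.440) × (1 − 0.715) × (1 − 0.714).
= 0.746 × 0.545 × 0.560 × 0.285 × 0.286 = 0.018558.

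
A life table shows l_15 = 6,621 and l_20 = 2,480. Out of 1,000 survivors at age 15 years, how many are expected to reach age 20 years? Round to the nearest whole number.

The relevant probability is 2,480/6,621 = 0.374566.
Expected number = 1,000 × 0.374566 = 375.

375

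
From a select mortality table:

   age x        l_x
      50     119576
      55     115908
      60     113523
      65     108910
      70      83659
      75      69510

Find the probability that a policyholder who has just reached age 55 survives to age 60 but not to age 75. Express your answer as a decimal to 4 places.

0.3797

We want 5|15q55 = (l_60 − l_75)/l_55.
This is the probability of reaching 60 but not 75, conditional on being alive at 55: (l_60 − l_75) / l_55.
= (113523 − 69510) / 115908 = 44013 / 115908 = 0.379724.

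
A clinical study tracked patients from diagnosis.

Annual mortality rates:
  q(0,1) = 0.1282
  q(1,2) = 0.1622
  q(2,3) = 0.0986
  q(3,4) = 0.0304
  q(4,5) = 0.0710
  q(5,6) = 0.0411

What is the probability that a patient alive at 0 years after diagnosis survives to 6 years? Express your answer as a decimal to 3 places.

Chaining the interval survival probabilities: (1 − 0.1282) × (1 − 0.1622) × (1 − 0.0986) × (1 − 0.0304) × (1 − 0.0710) × (1 − 0.0411).
= 0.8718 × 0.8378 × 0.9014 × 0.9696 × 0.9290 × 0.9589 = 0.568665.

0.569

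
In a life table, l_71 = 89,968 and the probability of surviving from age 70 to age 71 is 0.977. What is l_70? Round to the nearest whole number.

92086

l_70 = l_71 / p = 89,968 / 0.977 = 92086.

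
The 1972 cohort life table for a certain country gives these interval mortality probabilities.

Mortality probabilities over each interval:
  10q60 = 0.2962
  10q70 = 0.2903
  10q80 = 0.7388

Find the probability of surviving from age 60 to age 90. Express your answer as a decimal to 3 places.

The overall survival probability is (1 − 0.2962) × (1 − 0.2903) × (1 − 0.7388).
= 0.7038 × 0.7097 × 0.2612 = 0.130466.

0.130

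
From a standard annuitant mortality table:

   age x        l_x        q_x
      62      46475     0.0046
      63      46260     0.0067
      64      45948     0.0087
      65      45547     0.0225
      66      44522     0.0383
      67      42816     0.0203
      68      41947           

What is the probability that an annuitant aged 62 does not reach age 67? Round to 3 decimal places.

0.079

P(die before 67 | alive at 62) = 1 − l_67/l_62 = 1 − 42816/46475 = (3659)/46475 = 0.078731.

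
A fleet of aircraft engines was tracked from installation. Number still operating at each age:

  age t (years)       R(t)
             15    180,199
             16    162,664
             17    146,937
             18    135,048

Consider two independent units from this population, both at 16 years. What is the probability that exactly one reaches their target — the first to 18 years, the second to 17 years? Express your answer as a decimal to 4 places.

p₁ = R(18)/R(16) = 135,048/162,664 = 0.830227; p₂ = R(17)/R(16) = 146,937/162,664 = 0.903316.
P(exactly one) = p₁(1−p₂) + (1−p₁)p₂ = 0.080270 + 0.153359 = 0.233628.

0.2336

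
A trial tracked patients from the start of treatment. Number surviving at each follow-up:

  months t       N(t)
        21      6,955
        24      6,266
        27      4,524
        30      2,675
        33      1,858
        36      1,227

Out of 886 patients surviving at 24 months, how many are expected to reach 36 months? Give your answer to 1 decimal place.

173.5

The relevant probability is 1,227/6,266 = 0.195819.
Expected number = 886 × 0.195819 = 173.5.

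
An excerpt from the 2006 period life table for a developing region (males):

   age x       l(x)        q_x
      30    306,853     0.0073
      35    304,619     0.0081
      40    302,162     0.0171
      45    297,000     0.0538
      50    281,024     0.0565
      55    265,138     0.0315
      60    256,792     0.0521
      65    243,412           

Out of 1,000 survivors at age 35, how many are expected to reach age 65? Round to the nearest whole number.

The relevant probability is 243,412/304,619 = 0.799070.
Expected number = 1,000 × 0.799070 = 799.

799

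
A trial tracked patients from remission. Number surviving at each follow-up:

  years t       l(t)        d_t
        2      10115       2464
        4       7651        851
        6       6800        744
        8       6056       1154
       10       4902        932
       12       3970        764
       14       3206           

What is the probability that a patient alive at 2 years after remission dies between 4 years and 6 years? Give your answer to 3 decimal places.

This is the probability of reaching 4 but not 6, conditional on being alive at 2: (l(4) − l(6)) / l(2).
= (7651 − 6800) / 10115 = 851 / 10115 = 0.084132.

0.084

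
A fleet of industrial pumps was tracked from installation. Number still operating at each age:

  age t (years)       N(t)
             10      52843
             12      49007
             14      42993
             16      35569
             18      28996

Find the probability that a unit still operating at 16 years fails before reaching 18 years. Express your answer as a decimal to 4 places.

0.1848

P(fail before 18 | operational at 16) = 1 − N(18)/N(16) = 1 − 28996/35569 = (6573)/35569 = 0.184796.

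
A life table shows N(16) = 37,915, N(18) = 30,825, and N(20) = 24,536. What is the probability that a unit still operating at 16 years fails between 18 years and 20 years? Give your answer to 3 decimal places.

0.166

This is the probability of reaching 18 but not 20, conditional on being operational at 16: (N(18) − N(20)) / N(16).
= (30,825 − 24,536) / 37,915 = 6,289 / 37,915 = 0.165871.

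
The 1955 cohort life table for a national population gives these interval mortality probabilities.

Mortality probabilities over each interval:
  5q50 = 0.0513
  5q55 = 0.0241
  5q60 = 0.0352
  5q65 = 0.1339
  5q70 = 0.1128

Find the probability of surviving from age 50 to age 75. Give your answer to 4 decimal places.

0.6864

Survival from 50 to 75 is the product of surviving each interval: (1 − 0.0513) × (1 − 0.0241) × (1 − 0.0352) × (1 − 0.1339) × (1 − 0.1128).
= 0.9487 × 0.9759 × 0.9648 × 0.8661 × 0.8872 = 0.686374.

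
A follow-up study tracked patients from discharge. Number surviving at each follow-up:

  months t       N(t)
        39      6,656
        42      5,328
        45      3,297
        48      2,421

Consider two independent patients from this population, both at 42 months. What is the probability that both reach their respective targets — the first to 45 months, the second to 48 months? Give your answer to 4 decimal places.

p₁ = N(45)/N(42) = 3,297/5,328 = 0.618806; p₂ = N(48)/N(42) = 2,421/5,328 = 0.454392.
P(both) = p₁ × p₂ = 0.618806 × 0.454392 = 0.281180.

0.2812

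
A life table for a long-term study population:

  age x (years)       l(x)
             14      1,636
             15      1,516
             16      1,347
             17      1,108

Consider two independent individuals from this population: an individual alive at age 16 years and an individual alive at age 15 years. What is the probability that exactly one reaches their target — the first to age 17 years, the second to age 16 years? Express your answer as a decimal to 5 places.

p₁ = l(17)/l(16) = 1,108/1,347 = 0.822569; p₂ = l(16)/l(15) = 1,347/1,516 = 0.888522.
P(exactly one) = p₁(1−p₂) + (1−p₁)p₂ = 0.091698 + 0.157651 = 0.249350.

0.24935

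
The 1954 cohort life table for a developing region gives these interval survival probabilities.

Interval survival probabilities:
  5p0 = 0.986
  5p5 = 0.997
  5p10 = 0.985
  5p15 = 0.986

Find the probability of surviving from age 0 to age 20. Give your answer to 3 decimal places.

The overall survival probability is 0.986 × 0.997 × 0.985 × 0.986.
= 0.954740.

0.955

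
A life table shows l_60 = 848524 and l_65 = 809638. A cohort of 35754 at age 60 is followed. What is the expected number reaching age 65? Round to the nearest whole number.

34115

The relevant probability is 809638/848524 = 0.954172.
Expected number = 35754 × 0.954172 = 34115.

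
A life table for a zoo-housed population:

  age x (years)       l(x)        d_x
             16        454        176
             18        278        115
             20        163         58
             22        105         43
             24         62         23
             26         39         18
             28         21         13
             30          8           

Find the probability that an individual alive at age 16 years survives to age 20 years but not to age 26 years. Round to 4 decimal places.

0.2731

This is the probability of reaching 20 but not 26, conditional on being alive at 16: (l(20) − l(26)) / l(16).
= (163 − 39) / 454 = 124 / 454 = 0.273128.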